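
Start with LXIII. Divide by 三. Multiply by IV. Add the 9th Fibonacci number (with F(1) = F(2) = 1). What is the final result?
Convert LXIII (Roman numeral) → 50 + 10 + 1 + 1 + 1 = 63 (decimal)
Start: 63
Convert 三 (Chinese numeral) → 3 (decimal)
63 ÷ 3 = 21
Convert IV (Roman numeral) → 4 (decimal)
21 × 4 = 84
Convert the 9th Fibonacci number (with F(1) = F(2) = 1) (Fibonacci index) → 1, 1, 2, 3, 5, 8, 13, 21, 34 → 34 (decimal)
84 + 34 = 118
118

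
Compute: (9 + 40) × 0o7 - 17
Convert 0o7 (octal) → 7 (decimal)
Expression in decimal: (9 + 40) × 7 - 17
Parentheses first: 9 + 40 = 49
Multiply: 49 × 7 = 343
Subtract: 343 - 17 = 326
326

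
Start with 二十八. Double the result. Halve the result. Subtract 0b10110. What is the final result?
Convert 二十八 (Chinese numeral) → 2×10 + 8 = 28 (decimal)
Start: 28
28 × 2 = 56
56 ÷ 2 = 28
Convert 0b10110 (binary) → 16 + 4 + 2 = 22 (decimal)
28 - 22 = 6
6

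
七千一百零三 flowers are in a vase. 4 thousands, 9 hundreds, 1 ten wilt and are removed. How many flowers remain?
Convert 七千一百零三 (Chinese numeral) → 7×1000 + 1×100 + 3 = 7103 (decimal)
Convert 4 thousands, 9 hundreds, 1 ten (place-value notation) → 4×1000 + 9×100 + 1×10 = 4910 (decimal)
Compute 7103 - 4910 = 2193
2193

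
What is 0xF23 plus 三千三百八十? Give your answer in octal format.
Convert 0xF23 (hexadecimal) → 15×256 + 2×16 + 3 = 3875 (decimal)
Convert 三千三百八十 (Chinese numeral) → 3×1000 + 3×100 + 8×10 = 3380 (decimal)
Compute 3875 + 3380 = 7255
Convert 7255 (decimal) → 7255 = 1×4096 + 6×512 + 1×64 + 2×8 + 7 → 0o16127 (octal)
0o16127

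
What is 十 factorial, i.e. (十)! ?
Convert 十 (Chinese numeral) → 1×10 = 10 (decimal)
Compute 10! = 3628800
3628800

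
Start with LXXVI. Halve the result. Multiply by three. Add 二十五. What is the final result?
Convert LXXVI (Roman numeral) → 50 + 10 + 10 + 5 + 1 = 76 (decimal)
Start: 76
76 ÷ 2 = 38
Convert three (English words) → 3 (decimal)
38 × 3 = 114
Convert 二十五 (Chinese numeral) → 2×10 + 5 = 25 (decimal)
114 + 25 = 139
139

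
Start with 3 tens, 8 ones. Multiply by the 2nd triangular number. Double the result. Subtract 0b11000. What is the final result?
Convert 3 tens, 8 ones (place-value notation) → 3×10 + 8 = 38 (decimal)
Start: 38
Convert the 2nd triangular number (triangular index) → 2×3/2 = 3 (decimal)
38 × 3 = 114
114 × 2 = 228
Convert 0b11000 (binary) → 16 + 8 = 24 (decimal)
228 - 24 = 204
204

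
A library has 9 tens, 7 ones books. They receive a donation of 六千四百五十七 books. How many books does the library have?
Convert 9 tens, 7 ones (place-value notation) → 9×10 + 7 = 97 (decimal)
Convert 六千四百五十七 (Chinese numeral) → 6×1000 + 4×100 + 5×10 + 7 = 6457 (decimal)
Compute 97 + 6457 = 6554
6554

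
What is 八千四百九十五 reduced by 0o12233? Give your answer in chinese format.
Convert 八千四百九十五 (Chinese numeral) → 8×1000 + 4×100 + 9×10 + 5 = 8495 (decimal)
Convert 0o12233 (octal) → 1×4096 + 2×512 + 2×64 + 3×8 + 3 = 5275 (decimal)
Compute 8495 - 5275 = 3220
Convert 3220 (decimal) → 3220 = 3×1000 + 2×100 + 2×10 → 三千二百二十 (Chinese numeral)
三千二百二十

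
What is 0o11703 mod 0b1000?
Convert 0o11703 (octal) → 1×4096 + 1×512 + 7×64 + 3 = 5059 (decimal)
Convert 0b1000 (binary) → 8 (decimal)
Compute 5059 mod 8 = 3
3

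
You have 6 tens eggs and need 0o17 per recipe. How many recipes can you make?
Convert 6 tens (place-value notation) → 6×10 = 60 (decimal)
Convert 0o17 (octal) → 1×8 + 7 = 15 (decimal)
Compute 60 ÷ 15 = 4
4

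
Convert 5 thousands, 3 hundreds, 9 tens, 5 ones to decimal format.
Convert 5 thousands, 3 hundreds, 9 tens, 5 ones (place-value notation) → 5×1000 + 3×100 + 9×10 + 5 = 5395 (decimal)
5395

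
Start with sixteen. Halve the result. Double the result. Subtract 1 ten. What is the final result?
Convert sixteen (English words) → 16 (decimal)
Start: 16
16 ÷ 2 = 8
8 × 2 = 16
Convert 1 ten (place-value notation) → 1×10 = 10 (decimal)
16 - 10 = 6
6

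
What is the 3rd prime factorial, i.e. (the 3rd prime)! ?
Convert the 3rd prime (prime index) → 5 (decimal)
Compute 5! = 120
120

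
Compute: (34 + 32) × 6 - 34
Parentheses first: 34 + 32 = 66
Multiply: 66 × 6 = 396
Subtract: 396 - 34 = 362
362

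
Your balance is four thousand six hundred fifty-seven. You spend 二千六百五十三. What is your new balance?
Convert four thousand six hundred fifty-seven (English words) → 4×1000 + 6×100 + 57 = 4657 (decimal)
Convert 二千六百五十三 (Chinese numeral) → 2×1000 + 6×100 + 5×10 + 3 = 2653 (decimal)
Compute 4657 - 2653 = 2004
2004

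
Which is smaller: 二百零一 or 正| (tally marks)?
Convert 二百零一 (Chinese numeral) → 2×100 + 1 = 201 (decimal)
Convert 正| (tally marks) → 5 + 1 = 6 (decimal)
Compare 201 vs 6: smaller = 6
6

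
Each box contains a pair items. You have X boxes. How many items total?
Convert a pair (colloquial) → 2 (decimal)
Convert X (Roman numeral) → 10 (decimal)
Compute 2 × 10 = 20
20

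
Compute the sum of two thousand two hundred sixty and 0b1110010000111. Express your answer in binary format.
Convert two thousand two hundred sixty (English words) → 2×1000 + 2×100 + 60 = 2260 (decimal)
Convert 0b1110010000111 (binary) → 4096 + 2048 + 1024 + 128 + 4 + 2 + 1 = 7303 (decimal)
Compute 2260 + 7303 = 9563
Convert 9563 (decimal) → 9563 = 8192 + 1024 + 256 + 64 + 16 + 8 + 2 + 1 → 0b10010101011011 (binary)
0b10010101011011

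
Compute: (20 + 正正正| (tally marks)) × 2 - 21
Convert 正正正| (tally marks) → 5 + 5 + 5 + 1 = 16 (decimal)
Expression in decimal: (20 + 16) × 2 - 21
Parentheses first: 20 + 16 = 36
Multiply: 36 × 2 = 72
Subtract: 72 - 21 = 51
51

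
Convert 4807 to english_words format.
Convert 4807 (decimal) → 4807 = 4×1000 + 8×100 + 7 → four thousand eight hundred seven (English words)
four thousand eight hundred seven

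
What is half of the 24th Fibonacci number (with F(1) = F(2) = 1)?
The 24th Fibonacci number (with F(1) = F(2) = 1) = 46368
Compute 46368 ÷ 2 = 23184
23184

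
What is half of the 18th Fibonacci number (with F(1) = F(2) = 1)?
The 18th Fibonacci number (with F(1) = F(2) = 1) = 2584
Compute 2584 ÷ 2 = 1292
1292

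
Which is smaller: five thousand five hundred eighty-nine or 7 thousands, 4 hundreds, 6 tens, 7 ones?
Convert five thousand five hundred eighty-nine (English words) → 5×1000 + 5×100 + 89 = 5589 (decimal)
Convert 7 thousands, 4 hundreds, 6 tens, 7 ones (place-value notation) → 7×1000 + 4×100 + 6×10 + 7 = 7467 (decimal)
Compare 5589 vs 7467: smaller = 5589
5589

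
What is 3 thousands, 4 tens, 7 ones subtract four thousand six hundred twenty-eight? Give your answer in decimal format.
Convert 3 thousands, 4 tens, 7 ones (place-value notation) → 3×1000 + 4×10 + 7 = 3047 (decimal)
Convert four thousand six hundred twenty-eight (English words) → 4×1000 + 6×100 + 28 = 4628 (decimal)
Compute 3047 - 4628 = -1581
-1581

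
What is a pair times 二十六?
Convert a pair (colloquial) → 2 (decimal)
Convert 二十六 (Chinese numeral) → 2×10 + 6 = 26 (decimal)
Compute 2 × 26 = 52
52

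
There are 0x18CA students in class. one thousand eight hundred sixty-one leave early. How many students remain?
Convert 0x18CA (hexadecimal) → 1×4096 + 8×256 + 12×16 + 10 = 6346 (decimal)
Convert one thousand eight hundred sixty-one (English words) → 1×1000 + 8×100 + 61 = 1861 (decimal)
Compute 6346 - 1861 = 4485
4485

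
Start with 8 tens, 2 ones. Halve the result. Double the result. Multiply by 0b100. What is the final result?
Convert 8 tens, 2 ones (place-value notation) → 8×10 + 2 = 82 (decimal)
Start: 82
82 ÷ 2 = 41
41 × 2 = 82
Convert 0b100 (binary) → 4 (decimal)
82 × 4 = 328
328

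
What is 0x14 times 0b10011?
Convert 0x14 (hexadecimal) → 1×16 + 4 = 20 (decimal)
Convert 0b10011 (binary) → 16 + 2 + 1 = 19 (decimal)
Compute 20 × 19 = 380
380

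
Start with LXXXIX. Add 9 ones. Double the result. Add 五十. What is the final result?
Convert LXXXIX (Roman numeral) → 50 + 10 + 10 + 10 + 9 = 89 (decimal)
Start: 89
Convert 9 ones (place-value notation) → 9 (decimal)
89 + 9 = 98
98 × 2 = 196
Convert 五十 (Chinese numeral) → 5×10 = 50 (decimal)
196 + 50 = 246
246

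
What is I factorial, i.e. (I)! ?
Convert I (Roman numeral) → 1 (decimal)
Compute 1! = 1
1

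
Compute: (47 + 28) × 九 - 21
Convert 九 (Chinese numeral) → 9 (decimal)
Expression in decimal: (47 + 28) × 9 - 21
Parentheses first: 47 + 28 = 75
Multiply: 75 × 9 = 675
Subtract: 675 - 21 = 654
654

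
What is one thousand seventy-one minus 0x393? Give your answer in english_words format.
Convert one thousand seventy-one (English words) → 1×1000 + 71 = 1071 (decimal)
Convert 0x393 (hexadecimal) → 3×256 + 9×16 + 3 = 915 (decimal)
Compute 1071 - 915 = 156
Convert 156 (decimal) → 156 = 1×100 + 56 → one hundred fifty-six (English words)
one hundred fifty-six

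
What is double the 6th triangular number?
The 6th triangular number = 6×7/2 = 21
Compute 21 × 2 = 42
42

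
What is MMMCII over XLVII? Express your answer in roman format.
Convert MMMCII (Roman numeral) → 1000 + 1000 + 1000 + 100 + 1 + 1 = 3102 (decimal)
Convert XLVII (Roman numeral) → 40 + 5 + 1 + 1 = 47 (decimal)
Compute 3102 ÷ 47 = 66
Convert 66 (decimal) → 66 = 50 + 10 + 5 + 1 → LXVI (Roman numeral)
LXVI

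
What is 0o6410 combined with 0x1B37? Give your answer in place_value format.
Convert 0o6410 (octal) → 6×512 + 4×64 + 1×8 = 3336 (decimal)
Convert 0x1B37 (hexadecimal) → 1×4096 + 11×256 + 3×16 + 7 = 6967 (decimal)
Compute 3336 + 6967 = 10303
Convert 10303 (decimal) → 10303 = 10×1000 + 3×100 + 3 → 10 thousands, 3 hundreds, 3 ones (place-value notation)
10 thousands, 3 hundreds, 3 ones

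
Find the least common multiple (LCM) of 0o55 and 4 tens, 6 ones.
Convert 0o55 (octal) → 5×8 + 5 = 45 (decimal)
Convert 4 tens, 6 ones (place-value notation) → 4×10 + 6 = 46 (decimal)
Compute lcm(45, 46) = 2070
2070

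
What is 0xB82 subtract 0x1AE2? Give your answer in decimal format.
Convert 0xB82 (hexadecimal) → 11×256 + 8×16 + 2 = 2946 (decimal)
Convert 0x1AE2 (hexadecimal) → 1×4096 + 10×256 + 14×16 + 2 = 6882 (decimal)
Compute 2946 - 6882 = -3936
-3936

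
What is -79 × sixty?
Convert sixty (English words) → 60 (decimal)
Compute -79 × 60 = -4740
-4740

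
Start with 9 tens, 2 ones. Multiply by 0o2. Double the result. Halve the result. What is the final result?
Convert 9 tens, 2 ones (place-value notation) → 9×10 + 2 = 92 (decimal)
Start: 92
Convert 0o2 (octal) → 2 (decimal)
92 × 2 = 184
184 × 2 = 368
368 ÷ 2 = 184
184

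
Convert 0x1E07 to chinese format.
Convert 0x1E07 (hexadecimal) → 1×4096 + 14×256 + 7 = 7687 (decimal)
Convert 7687 (decimal) → 7687 = 7×1000 + 6×100 + 8×10 + 7 → 七千六百八十七 (Chinese numeral)
七千六百八十七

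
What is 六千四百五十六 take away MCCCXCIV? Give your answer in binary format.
Convert 六千四百五十六 (Chinese numeral) → 6×1000 + 4×100 + 5×10 + 6 = 6456 (decimal)
Convert MCCCXCIV (Roman numeral) → 1000 + 100 + 100 + 100 + 90 + 4 = 1394 (decimal)
Compute 6456 - 1394 = 5062
Convert 5062 (decimal) → 5062 = 4096 + 512 + 256 + 128 + 64 + 4 + 2 → 0b1001111000110 (binary)
0b1001111000110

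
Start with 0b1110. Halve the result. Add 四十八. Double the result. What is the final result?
Convert 0b1110 (binary) → 8 + 4 + 2 = 14 (decimal)
Start: 14
14 ÷ 2 = 7
Convert 四十八 (Chinese numeral) → 4×10 + 8 = 48 (decimal)
7 + 48 = 55
55 × 2 = 110
110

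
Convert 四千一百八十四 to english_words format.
Convert 四千一百八十四 (Chinese numeral) → 4×1000 + 1×100 + 8×10 + 4 = 4184 (decimal)
Convert 4184 (decimal) → 4184 = 4×1000 + 1×100 + 84 → four thousand one hundred eighty-four (English words)
four thousand one hundred eighty-four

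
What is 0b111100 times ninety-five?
Convert 0b111100 (binary) → 32 + 16 + 8 + 4 = 60 (decimal)
Convert ninety-five (English words) → 95 (decimal)
Compute 60 × 95 = 5700
5700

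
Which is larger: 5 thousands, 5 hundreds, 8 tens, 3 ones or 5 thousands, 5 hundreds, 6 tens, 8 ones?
Convert 5 thousands, 5 hundreds, 8 tens, 3 ones (place-value notation) → 5×1000 + 5×100 + 8×10 + 3 = 5583 (decimal)
Convert 5 thousands, 5 hundreds, 6 tens, 8 ones (place-value notation) → 5×1000 + 5×100 + 6×10 + 8 = 5568 (decimal)
Compare 5583 vs 5568: larger = 5583
5583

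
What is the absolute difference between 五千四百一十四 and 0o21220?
Convert 五千四百一十四 (Chinese numeral) → 5×1000 + 4×100 + 1×10 + 4 = 5414 (decimal)
Convert 0o21220 (octal) → 2×4096 + 1×512 + 2×64 + 2×8 = 8848 (decimal)
Compute |5414 - 8848| = 3434
3434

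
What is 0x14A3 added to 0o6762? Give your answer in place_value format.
Convert 0x14A3 (hexadecimal) → 1×4096 + 4×256 + 10×16 + 3 = 5283 (decimal)
Convert 0o6762 (octal) → 6×512 + 7×64 + 6×8 + 2 = 3570 (decimal)
Compute 5283 + 3570 = 8853
Convert 8853 (decimal) → 8853 = 8×1000 + 8×100 + 5×10 + 3 → 8 thousands, 8 hundreds, 5 tens, 3 ones (place-value notation)
8 thousands, 8 hundreds, 5 tens, 3 ones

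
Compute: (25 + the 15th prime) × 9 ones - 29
Convert the 15th prime (prime index) → 47 (decimal)
Convert 9 ones (place-value notation) → 9 (decimal)
Expression in decimal: (25 + 47) × 9 - 29
Parentheses first: 25 + 47 = 72
Multiply: 72 × 9 = 648
Subtract: 648 - 29 = 619
619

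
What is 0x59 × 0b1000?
Convert 0x59 (hexadecimal) → 5×16 + 9 = 89 (decimal)
Convert 0b1000 (binary) → 8 (decimal)
Compute 89 × 8 = 712
712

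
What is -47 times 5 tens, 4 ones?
Convert 5 tens, 4 ones (place-value notation) → 5×10 + 4 = 54 (decimal)
Compute -47 × 54 = -2538
-2538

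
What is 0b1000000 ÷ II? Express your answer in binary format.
Convert 0b1000000 (binary) → 64 (decimal)
Convert II (Roman numeral) → 1 + 1 = 2 (decimal)
Compute 64 ÷ 2 = 32
Convert 32 (decimal) → 0b100000 (binary)
0b100000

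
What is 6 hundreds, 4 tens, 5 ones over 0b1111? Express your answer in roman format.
Convert 6 hundreds, 4 tens, 5 ones (place-value notation) → 6×100 + 4×10 + 5 = 645 (decimal)
Convert 0b1111 (binary) → 8 + 4 + 2 + 1 = 15 (decimal)
Compute 645 ÷ 15 = 43
Convert 43 (decimal) → 43 = 40 + 1 + 1 + 1 → XLIII (Roman numeral)
XLIII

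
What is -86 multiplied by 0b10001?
Convert 0b10001 (binary) → 16 + 1 = 17 (decimal)
Compute -86 × 17 = -1462
-1462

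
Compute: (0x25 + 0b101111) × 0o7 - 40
Convert 0x25 (hexadecimal) → 2×16 + 5 = 37 (decimal)
Convert 0b101111 (binary) → 32 + 8 + 4 + 2 + 1 = 47 (decimal)
Convert 0o7 (octal) → 7 (decimal)
Expression in decimal: (37 + 47) × 7 - 40
Parentheses first: 37 + 47 = 84
Multiply: 84 × 7 = 588
Subtract: 588 - 40 = 548
548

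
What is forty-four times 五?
Convert forty-four (English words) → 44 (decimal)
Convert 五 (Chinese numeral) → 5 (decimal)
Compute 44 × 5 = 220
220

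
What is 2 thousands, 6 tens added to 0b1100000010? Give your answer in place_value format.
Convert 2 thousands, 6 tens (place-value notation) → 2×1000 + 6×10 = 2060 (decimal)
Convert 0b1100000010 (binary) → 512 + 256 + 2 = 770 (decimal)
Compute 2060 + 770 = 2830
Convert 2830 (decimal) → 2830 = 2×1000 + 8×100 + 3×10 → 2 thousands, 8 hundreds, 3 tens (place-value notation)
2 thousands, 8 hundreds, 3 tens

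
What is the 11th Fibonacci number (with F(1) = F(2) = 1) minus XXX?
The 11th Fibonacci number (with F(1) = F(2) = 1): 1, 1, 2, 3, 5, 8, 13, 21, 34, 55, 89 → 89
Convert XXX (Roman numeral) → 10 + 10 + 10 = 30 (decimal)
Compute 89 - 30 = 59
59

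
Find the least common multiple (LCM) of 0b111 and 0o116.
Convert 0b111 (binary) → 4 + 2 + 1 = 7 (decimal)
Convert 0o116 (octal) → 1×64 + 1×8 + 6 = 78 (decimal)
Compute lcm(7, 78) = 546
546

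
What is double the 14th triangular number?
The 14th triangular number = 14×15/2 = 105
Compute 105 × 2 = 210
210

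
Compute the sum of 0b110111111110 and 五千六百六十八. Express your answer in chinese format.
Convert 0b110111111110 (binary) → 2048 + 1024 + 256 + 128 + 64 + 32 + 16 + 8 + 4 + 2 = 3582 (decimal)
Convert 五千六百六十八 (Chinese numeral) → 5×1000 + 6×100 + 6×10 + 8 = 5668 (decimal)
Compute 3582 + 5668 = 9250
Convert 9250 (decimal) → 9250 = 9×1000 + 2×100 + 5×10 → 九千二百五十 (Chinese numeral)
九千二百五十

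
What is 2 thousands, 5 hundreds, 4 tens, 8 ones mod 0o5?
Convert 2 thousands, 5 hundreds, 4 tens, 8 ones (place-value notation) → 2×1000 + 5×100 + 4×10 + 8 = 2548 (decimal)
Convert 0o5 (octal) → 5 (decimal)
Compute 2548 mod 5 = 3
3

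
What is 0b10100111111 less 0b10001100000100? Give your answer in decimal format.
Convert 0b10100111111 (binary) → 1024 + 256 + 32 + 16 + 8 + 4 + 2 + 1 = 1343 (decimal)
Convert 0b10001100000100 (binary) → 8192 + 512 + 256 + 4 = 8964 (decimal)
Compute 1343 - 8964 = -7621
-7621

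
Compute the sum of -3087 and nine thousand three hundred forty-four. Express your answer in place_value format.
Convert nine thousand three hundred forty-four (English words) → 9×1000 + 3×100 + 44 = 9344 (decimal)
Compute -3087 + 9344 = 6257
Convert 6257 (decimal) → 6257 = 6×1000 + 2×100 + 5×10 + 7 → 6 thousands, 2 hundreds, 5 tens, 7 ones (place-value notation)
6 thousands, 2 hundreds, 5 tens, 7 ones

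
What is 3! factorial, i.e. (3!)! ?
Convert 3! (factorial) → 6 (decimal)
Compute 6! = 720
720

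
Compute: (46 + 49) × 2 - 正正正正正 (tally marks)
Convert 正正正正正 (tally marks) → 5 + 5 + 5 + 5 + 5 = 25 (decimal)
Expression in decimal: (46 + 49) × 2 - 25
Parentheses first: 46 + 49 = 95
Multiply: 95 × 2 = 190
Subtract: 190 - 25 = 165
165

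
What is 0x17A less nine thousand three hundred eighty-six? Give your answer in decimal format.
Convert 0x17A (hexadecimal) → 1×256 + 7×16 + 10 = 378 (decimal)
Convert nine thousand three hundred eighty-six (English words) → 9×1000 + 3×100 + 86 = 9386 (decimal)
Compute 378 - 9386 = -9008
-9008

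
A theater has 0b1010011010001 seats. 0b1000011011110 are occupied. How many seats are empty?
Convert 0b1010011010001 (binary) → 4096 + 1024 + 128 + 64 + 16 + 1 = 5329 (decimal)
Convert 0b1000011011110 (binary) → 4096 + 128 + 64 + 16 + 8 + 4 + 2 = 4318 (decimal)
Compute 5329 - 4318 = 1011
1011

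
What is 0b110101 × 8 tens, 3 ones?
Convert 0b110101 (binary) → 32 + 16 + 4 + 1 = 53 (decimal)
Convert 8 tens, 3 ones (place-value notation) → 8×10 + 3 = 83 (decimal)
Compute 53 × 83 = 4399
4399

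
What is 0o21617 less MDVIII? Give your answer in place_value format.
Convert 0o21617 (octal) → 2×4096 + 1×512 + 6×64 + 1×8 + 7 = 9103 (decimal)
Convert MDVIII (Roman numeral) → 1000 + 500 + 5 + 1 + 1 + 1 = 1508 (decimal)
Compute 9103 - 1508 = 7595
Convert 7595 (decimal) → 7595 = 7×1000 + 5×100 + 9×10 + 5 → 7 thousands, 5 hundreds, 9 tens, 5 ones (place-value notation)
7 thousands, 5 hundreds, 9 tens, 5 ones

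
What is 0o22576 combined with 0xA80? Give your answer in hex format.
Convert 0o22576 (octal) → 2×4096 + 2×512 + 5×64 + 7×8 + 6 = 9598 (decimal)
Convert 0xA80 (hexadecimal) → 10×256 + 8×16 = 2688 (decimal)
Compute 9598 + 2688 = 12286
Convert 12286 (decimal) → 12286 = 2×4096 + 15×256 + 15×16 + 14 → 0x2FFE (hexadecimal)
0x2FFE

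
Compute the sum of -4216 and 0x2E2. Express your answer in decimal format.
Convert 0x2E2 (hexadecimal) → 2×256 + 14×16 + 2 = 738 (decimal)
Compute -4216 + 738 = -3478
-3478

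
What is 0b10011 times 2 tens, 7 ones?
Convert 0b10011 (binary) → 16 + 2 + 1 = 19 (decimal)
Convert 2 tens, 7 ones (place-value notation) → 2×10 + 7 = 27 (decimal)
Compute 19 × 27 = 513
513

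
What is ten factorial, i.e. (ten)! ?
Convert ten (English words) → 10 (decimal)
Compute 10! = 3628800
3628800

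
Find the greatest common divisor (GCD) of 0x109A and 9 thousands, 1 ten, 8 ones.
Convert 0x109A (hexadecimal) → 1×4096 + 9×16 + 10 = 4250 (decimal)
Convert 9 thousands, 1 ten, 8 ones (place-value notation) → 9×1000 + 1×10 + 8 = 9018 (decimal)
Compute gcd(4250, 9018) = 2
2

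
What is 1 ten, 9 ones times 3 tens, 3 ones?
Convert 1 ten, 9 ones (place-value notation) → 1×10 + 9 = 19 (decimal)
Convert 3 tens, 3 ones (place-value notation) → 3×10 + 3 = 33 (decimal)
Compute 19 × 33 = 627
627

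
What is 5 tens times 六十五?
Convert 5 tens (place-value notation) → 5×10 = 50 (decimal)
Convert 六十五 (Chinese numeral) → 6×10 + 5 = 65 (decimal)
Compute 50 × 65 = 3250
3250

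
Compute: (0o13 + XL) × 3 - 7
Convert 0o13 (octal) → 1×8 + 3 = 11 (decimal)
Convert XL (Roman numeral) → 40 (decimal)
Expression in decimal: (11 + 40) × 3 - 7
Parentheses first: 11 + 40 = 51
Multiply: 51 × 3 = 153
Subtract: 153 - 7 = 146
146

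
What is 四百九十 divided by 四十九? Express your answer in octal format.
Convert 四百九十 (Chinese numeral) → 4×100 + 9×10 = 490 (decimal)
Convert 四十九 (Chinese numeral) → 4×10 + 9 = 49 (decimal)
Compute 490 ÷ 49 = 10
Convert 10 (decimal) → 10 = 1×8 + 2 → 0o12 (octal)
0o12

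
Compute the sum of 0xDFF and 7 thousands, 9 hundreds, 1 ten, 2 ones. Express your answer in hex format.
Convert 0xDFF (hexadecimal) → 13×256 + 15×16 + 15 = 3583 (decimal)
Convert 7 thousands, 9 hundreds, 1 ten, 2 ones (place-value notation) → 7×1000 + 9×100 + 1×10 + 2 = 7912 (decimal)
Compute 3583 + 7912 = 11495
Convert 11495 (decimal) → 11495 = 2×4096 + 12×256 + 14×16 + 7 → 0x2CE7 (hexadecimal)
0x2CE7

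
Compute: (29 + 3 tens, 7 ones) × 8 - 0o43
Convert 3 tens, 7 ones (place-value notation) → 3×10 + 7 = 37 (decimal)
Convert 0o43 (octal) → 4×8 + 3 = 35 (decimal)
Expression in decimal: (29 + 37) × 8 - 35
Parentheses first: 29 + 37 = 66
Multiply: 66 × 8 = 528
Subtract: 528 - 35 = 493
493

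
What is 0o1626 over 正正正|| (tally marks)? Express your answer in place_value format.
Convert 0o1626 (octal) → 1×512 + 6×64 + 2×8 + 6 = 918 (decimal)
Convert 正正正|| (tally marks) → 5 + 5 + 5 + 2 = 17 (decimal)
Compute 918 ÷ 17 = 54
Convert 54 (decimal) → 54 = 5×10 + 4 → 5 tens, 4 ones (place-value notation)
5 tens, 4 ones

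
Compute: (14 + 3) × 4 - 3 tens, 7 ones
Convert 3 tens, 7 ones (place-value notation) → 3×10 + 7 = 37 (decimal)
Expression in decimal: (14 + 3) × 4 - 37
Parentheses first: 14 + 3 = 17
Multiply: 17 × 4 = 68
Subtract: 68 - 37 = 31
31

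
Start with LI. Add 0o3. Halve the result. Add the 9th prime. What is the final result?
Convert LI (Roman numeral) → 50 + 1 = 51 (decimal)
Start: 51
Convert 0o3 (octal) → 3 (decimal)
51 + 3 = 54
54 ÷ 2 = 27
Convert the 9th prime (prime index) → 23 (decimal)
27 + 23 = 50
50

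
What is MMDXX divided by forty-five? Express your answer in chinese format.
Convert MMDXX (Roman numeral) → 1000 + 1000 + 500 + 10 + 10 = 2520 (decimal)
Convert forty-five (English words) → 45 (decimal)
Compute 2520 ÷ 45 = 56
Convert 56 (decimal) → 56 = 5×10 + 6 → 五十六 (Chinese numeral)
五十六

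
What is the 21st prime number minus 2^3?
The 21st prime number = 73
Convert 2^3 (power) → 8 (decimal)
Compute 73 - 8 = 65
65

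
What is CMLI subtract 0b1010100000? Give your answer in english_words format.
Convert CMLI (Roman numeral) → 900 + 50 + 1 = 951 (decimal)
Convert 0b1010100000 (binary) → 512 + 128 + 32 = 672 (decimal)
Compute 951 - 672 = 279
Convert 279 (decimal) → 279 = 2×100 + 79 → two hundred seventy-nine (English words)
two hundred seventy-nine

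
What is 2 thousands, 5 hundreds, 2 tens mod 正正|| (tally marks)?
Convert 2 thousands, 5 hundreds, 2 tens (place-value notation) → 2×1000 + 5×100 + 2×10 = 2520 (decimal)
Convert 正正|| (tally marks) → 5 + 5 + 2 = 12 (decimal)
Compute 2520 mod 12 = 0
0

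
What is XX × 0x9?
Convert XX (Roman numeral) → 10 + 10 = 20 (decimal)
Convert 0x9 (hexadecimal) → 9 (decimal)
Compute 20 × 9 = 180
180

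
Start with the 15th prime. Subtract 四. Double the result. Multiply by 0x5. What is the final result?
Convert the 15th prime (prime index) → 47 (decimal)
Start: 47
Convert 四 (Chinese numeral) → 4 (decimal)
47 - 4 = 43
43 × 2 = 86
Convert 0x5 (hexadecimal) → 5 (decimal)
86 × 5 = 430
430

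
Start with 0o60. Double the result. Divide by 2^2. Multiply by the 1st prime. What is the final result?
Convert 0o60 (octal) → 6×8 = 48 (decimal)
Start: 48
48 × 2 = 96
Convert 2^2 (power) → 4 (decimal)
96 ÷ 4 = 24
Convert the 1st prime (prime index) → 2 (decimal)
24 × 2 = 48
48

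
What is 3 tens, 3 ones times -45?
Convert 3 tens, 3 ones (place-value notation) → 3×10 + 3 = 33 (decimal)
Compute 33 × -45 = -1485
-1485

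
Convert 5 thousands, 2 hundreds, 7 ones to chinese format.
Convert 5 thousands, 2 hundreds, 7 ones (place-value notation) → 5×1000 + 2×100 + 7 = 5207 (decimal)
Convert 5207 (decimal) → 5207 = 5×1000 + 2×100 + 7 → 五千二百零七 (Chinese numeral)
五千二百零七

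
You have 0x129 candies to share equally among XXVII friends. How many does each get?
Convert 0x129 (hexadecimal) → 1×256 + 2×16 + 9 = 297 (decimal)
Convert XXVII (Roman numeral) → 10 + 10 + 5 + 1 + 1 = 27 (decimal)
Compute 297 ÷ 27 = 11
11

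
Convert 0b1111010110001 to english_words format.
Convert 0b1111010110001 (binary) → 4096 + 2048 + 1024 + 512 + 128 + 32 + 16 + 1 = 7857 (decimal)
Convert 7857 (decimal) → 7857 = 7×1000 + 8×100 + 57 → seven thousand eight hundred fifty-seven (English words)
seven thousand eight hundred fifty-seven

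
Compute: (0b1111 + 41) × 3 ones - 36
Convert 0b1111 (binary) → 8 + 4 + 2 + 1 = 15 (decimal)
Convert 3 ones (place-value notation) → 3 (decimal)
Expression in decimal: (15 + 41) × 3 - 36
Parentheses first: 15 + 41 = 56
Multiply: 56 × 3 = 168
Subtract: 168 - 36 = 132
132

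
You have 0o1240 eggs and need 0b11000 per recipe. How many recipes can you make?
Convert 0o1240 (octal) → 1×512 + 2×64 + 4×8 = 672 (decimal)
Convert 0b11000 (binary) → 16 + 8 = 24 (decimal)
Compute 672 ÷ 24 = 28
28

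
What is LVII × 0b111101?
Convert LVII (Roman numeral) → 50 + 5 + 1 + 1 = 57 (decimal)
Convert 0b111101 (binary) → 32 + 16 + 8 + 4 + 1 = 61 (decimal)
Compute 57 × 61 = 3477
3477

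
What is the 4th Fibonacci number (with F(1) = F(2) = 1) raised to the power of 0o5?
Convert the 4th Fibonacci number (with F(1) = F(2) = 1) (Fibonacci index) → 1, 1, 2, 3 → 3 (decimal)
Convert 0o5 (octal) → 5 (decimal)
Compute 3 ^ 5 = 243
243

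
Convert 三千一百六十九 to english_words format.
Convert 三千一百六十九 (Chinese numeral) → 3×1000 + 1×100 + 6×10 + 9 = 3169 (decimal)
Convert 3169 (decimal) → 3169 = 3×1000 + 1×100 + 69 → three thousand one hundred sixty-nine (English words)
three thousand one hundred sixty-nine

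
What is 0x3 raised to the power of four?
Convert 0x3 (hexadecimal) → 3 (decimal)
Convert four (English words) → 4 (decimal)
Compute 3 ^ 4 = 81
81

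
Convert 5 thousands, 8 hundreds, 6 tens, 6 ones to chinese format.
Convert 5 thousands, 8 hundreds, 6 tens, 6 ones (place-value notation) → 5×1000 + 8×100 + 6×10 + 6 = 5866 (decimal)
Convert 5866 (decimal) → 5866 = 5×1000 + 8×100 + 6×10 + 6 → 五千八百六十六 (Chinese numeral)
五千八百六十六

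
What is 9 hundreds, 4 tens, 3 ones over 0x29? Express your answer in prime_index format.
Convert 9 hundreds, 4 tens, 3 ones (place-value notation) → 9×100 + 4×10 + 3 = 943 (decimal)
Convert 0x29 (hexadecimal) → 2×16 + 9 = 41 (decimal)
Compute 943 ÷ 41 = 23
Convert 23 (decimal) → the 9th prime (prime index)
the 9th prime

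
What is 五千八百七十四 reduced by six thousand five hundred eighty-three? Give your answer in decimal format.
Convert 五千八百七十四 (Chinese numeral) → 5×1000 + 8×100 + 7×10 + 4 = 5874 (decimal)
Convert six thousand five hundred eighty-three (English words) → 6×1000 + 5×100 + 83 = 6583 (decimal)
Compute 5874 - 6583 = -709
-709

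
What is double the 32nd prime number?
The 32nd prime number = 131
Compute 131 × 2 = 262
262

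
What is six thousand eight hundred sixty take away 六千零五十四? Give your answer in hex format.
Convert six thousand eight hundred sixty (English words) → 6×1000 + 8×100 + 60 = 6860 (decimal)
Convert 六千零五十四 (Chinese numeral) → 6×1000 + 5×10 + 4 = 6054 (decimal)
Compute 6860 - 6054 = 806
Convert 806 (decimal) → 806 = 3×256 + 2×16 + 6 → 0x326 (hexadecimal)
0x326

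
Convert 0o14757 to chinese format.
Convert 0o14757 (octal) → 1×4096 + 4×512 + 7×64 + 5×8 + 7 = 6639 (decimal)
Convert 6639 (decimal) → 6639 = 6×1000 + 6×100 + 3×10 + 9 → 六千六百三十九 (Chinese numeral)
六千六百三十九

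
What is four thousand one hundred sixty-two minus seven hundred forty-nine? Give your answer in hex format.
Convert four thousand one hundred sixty-two (English words) → 4×1000 + 1×100 + 62 = 4162 (decimal)
Convert seven hundred forty-nine (English words) → 7×100 + 49 = 749 (decimal)
Compute 4162 - 749 = 3413
Convert 3413 (decimal) → 3413 = 13×256 + 5×16 + 5 → 0xD55 (hexadecimal)
0xD55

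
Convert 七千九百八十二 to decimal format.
Convert 七千九百八十二 (Chinese numeral) → 7×1000 + 9×100 + 8×10 + 2 = 7982 (decimal)
7982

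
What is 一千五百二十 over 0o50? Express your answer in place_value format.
Convert 一千五百二十 (Chinese numeral) → 1×1000 + 5×100 + 2×10 = 1520 (decimal)
Convert 0o50 (octal) → 5×8 = 40 (decimal)
Compute 1520 ÷ 40 = 38
Convert 38 (decimal) → 38 = 3×10 + 8 → 3 tens, 8 ones (place-value notation)
3 tens, 8 ones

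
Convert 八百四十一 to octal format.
Convert 八百四十一 (Chinese numeral) → 8×100 + 4×10 + 1 = 841 (decimal)
Convert 841 (decimal) → 841 = 1×512 + 5×64 + 1×8 + 1 → 0o1511 (octal)
0o1511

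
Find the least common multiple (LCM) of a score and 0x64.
Convert a score (colloquial) → 20 (decimal)
Convert 0x64 (hexadecimal) → 6×16 + 4 = 100 (decimal)
Compute lcm(20, 100) = 100
100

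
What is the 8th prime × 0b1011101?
Convert the 8th prime (prime index) → 19 (decimal)
Convert 0b1011101 (binary) → 64 + 16 + 8 + 4 + 1 = 93 (decimal)
Compute 19 × 93 = 1767
1767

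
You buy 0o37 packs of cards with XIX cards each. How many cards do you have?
Convert XIX (Roman numeral) → 10 + 9 = 19 (decimal)
Convert 0o37 (octal) → 3×8 + 7 = 31 (decimal)
Compute 19 × 31 = 589
589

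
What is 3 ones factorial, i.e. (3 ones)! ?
Convert 3 ones (place-value notation) → 3 (decimal)
Compute 3! = 6
6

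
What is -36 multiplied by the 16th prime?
Convert the 16th prime (prime index) → 53 (decimal)
Compute -36 × 53 = -1908
-1908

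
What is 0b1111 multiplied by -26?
Convert 0b1111 (binary) → 8 + 4 + 2 + 1 = 15 (decimal)
Compute 15 × -26 = -390
-390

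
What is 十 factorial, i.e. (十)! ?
Convert 十 (Chinese numeral) → 1×10 = 10 (decimal)
Compute 10! = 3628800
3628800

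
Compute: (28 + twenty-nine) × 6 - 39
Convert twenty-nine (English words) → 29 (decimal)
Expression in decimal: (28 + 29) × 6 - 39
Parentheses first: 28 + 29 = 57
Multiply: 57 × 6 = 342
Subtract: 342 - 39 = 303
303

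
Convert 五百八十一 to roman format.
Convert 五百八十一 (Chinese numeral) → 5×100 + 8×10 + 1 = 581 (decimal)
Convert 581 (decimal) → 581 = 500 + 50 + 10 + 10 + 10 + 1 → DLXXXI (Roman numeral)
DLXXXI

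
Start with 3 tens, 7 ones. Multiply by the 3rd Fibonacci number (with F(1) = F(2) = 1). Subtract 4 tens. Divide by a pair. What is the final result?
Convert 3 tens, 7 ones (place-value notation) → 3×10 + 7 = 37 (decimal)
Start: 37
Convert the 3rd Fibonacci number (with F(1) = F(2) = 1) (Fibonacci index) → 1, 1, 2 → 2 (decimal)
37 × 2 = 74
Convert 4 tens (place-value notation) → 4×10 = 40 (decimal)
74 - 40 = 34
Convert a pair (colloquial) → 2 (decimal)
34 ÷ 2 = 17
17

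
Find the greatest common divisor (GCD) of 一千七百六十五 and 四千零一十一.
Convert 一千七百六十五 (Chinese numeral) → 1×1000 + 7×100 + 6×10 + 5 = 1765 (decimal)
Convert 四千零一十一 (Chinese numeral) → 4×1000 + 1×10 + 1 = 4011 (decimal)
Compute gcd(1765, 4011) = 1
1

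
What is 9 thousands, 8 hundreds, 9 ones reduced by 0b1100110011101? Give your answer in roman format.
Convert 9 thousands, 8 hundreds, 9 ones (place-value notation) → 9×1000 + 8×100 + 9 = 9809 (decimal)
Convert 0b1100110011101 (binary) → 4096 + 2048 + 256 + 128 + 16 + 8 + 4 + 1 = 6557 (decimal)
Compute 9809 - 6557 = 3252
Convert 3252 (decimal) → 3252 = 1000 + 1000 + 1000 + 100 + 100 + 50 + 1 + 1 → MMMCCLII (Roman numeral)
MMMCCLII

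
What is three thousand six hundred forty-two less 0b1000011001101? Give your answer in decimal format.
Convert three thousand six hundred forty-two (English words) → 3×1000 + 6×100 + 42 = 3642 (decimal)
Convert 0b1000011001101 (binary) → 4096 + 128 + 64 + 8 + 4 + 1 = 4301 (decimal)
Compute 3642 - 4301 = -659
-659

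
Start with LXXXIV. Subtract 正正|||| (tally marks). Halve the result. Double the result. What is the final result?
Convert LXXXIV (Roman numeral) → 50 + 10 + 10 + 10 + 4 = 84 (decimal)
Start: 84
Convert 正正|||| (tally marks) → 5 + 5 + 4 = 14 (decimal)
84 - 14 = 70
70 ÷ 2 = 35
35 × 2 = 70
70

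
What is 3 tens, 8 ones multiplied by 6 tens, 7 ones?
Convert 3 tens, 8 ones (place-value notation) → 3×10 + 8 = 38 (decimal)
Convert 6 tens, 7 ones (place-value notation) → 6×10 + 7 = 67 (decimal)
Compute 38 × 67 = 2546
2546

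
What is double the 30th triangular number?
The 30th triangular number = 30×31/2 = 465
Compute 465 × 2 = 930
930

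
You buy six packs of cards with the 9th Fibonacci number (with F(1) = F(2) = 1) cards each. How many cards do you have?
Convert the 9th Fibonacci number (with F(1) = F(2) = 1) (Fibonacci index) → 1, 1, 2, 3, 5, 8, 13, 21, 34 → 34 (decimal)
Convert six (English words) → 6 (decimal)
Compute 34 × 6 = 204
204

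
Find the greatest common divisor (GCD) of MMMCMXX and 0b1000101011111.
Convert MMMCMXX (Roman numeral) → 1000 + 1000 + 1000 + 900 + 10 + 10 = 3920 (decimal)
Convert 0b1000101011111 (binary) → 4096 + 256 + 64 + 16 + 8 + 4 + 2 + 1 = 4447 (decimal)
Compute gcd(3920, 4447) = 1
1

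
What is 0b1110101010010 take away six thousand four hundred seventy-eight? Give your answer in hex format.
Convert 0b1110101010010 (binary) → 4096 + 2048 + 1024 + 256 + 64 + 16 + 2 = 7506 (decimal)
Convert six thousand four hundred seventy-eight (English words) → 6×1000 + 4×100 + 78 = 6478 (decimal)
Compute 7506 - 6478 = 1028
Convert 1028 (decimal) → 1028 = 4×256 + 4 → 0x404 (hexadecimal)
0x404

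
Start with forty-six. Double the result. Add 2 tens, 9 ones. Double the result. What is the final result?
Convert forty-six (English words) → 46 (decimal)
Start: 46
46 × 2 = 92
Convert 2 tens, 9 ones (place-value notation) → 2×10 + 9 = 29 (decimal)
92 + 29 = 121
121 × 2 = 242
242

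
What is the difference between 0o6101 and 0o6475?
Convert 0o6101 (octal) → 6×512 + 1×64 + 1 = 3137 (decimal)
Convert 0o6475 (octal) → 6×512 + 4×64 + 7×8 + 5 = 3389 (decimal)
Difference: |3137 - 3389| = 252
252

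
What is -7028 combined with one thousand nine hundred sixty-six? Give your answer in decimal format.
Convert one thousand nine hundred sixty-six (English words) → 1×1000 + 9×100 + 66 = 1966 (decimal)
Compute -7028 + 1966 = -5062
-5062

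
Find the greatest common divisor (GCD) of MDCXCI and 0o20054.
Convert MDCXCI (Roman numeral) → 1000 + 500 + 100 + 90 + 1 = 1691 (decimal)
Convert 0o20054 (octal) → 2×4096 + 5×8 + 4 = 8236 (decimal)
Compute gcd(1691, 8236) = 1
1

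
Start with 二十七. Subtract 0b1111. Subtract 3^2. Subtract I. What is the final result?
Convert 二十七 (Chinese numeral) → 2×10 + 7 = 27 (decimal)
Start: 27
Convert 0b1111 (binary) → 8 + 4 + 2 + 1 = 15 (decimal)
27 - 15 = 12
Convert 3^2 (power) → 9 (decimal)
12 - 9 = 3
Convert I (Roman numeral) → 1 (decimal)
3 - 1 = 2
2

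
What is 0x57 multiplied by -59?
Convert 0x57 (hexadecimal) → 5×16 + 7 = 87 (decimal)
Compute 87 × -59 = -5133
-5133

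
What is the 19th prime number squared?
The 19th prime number = 67
Compute 67² = 67 × 67 = 4489
4489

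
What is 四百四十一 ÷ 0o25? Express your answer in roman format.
Convert 四百四十一 (Chinese numeral) → 4×100 + 4×10 + 1 = 441 (decimal)
Convert 0o25 (octal) → 2×8 + 5 = 21 (decimal)
Compute 441 ÷ 21 = 21
Convert 21 (decimal) → 21 = 10 + 10 + 1 → XXI (Roman numeral)
XXI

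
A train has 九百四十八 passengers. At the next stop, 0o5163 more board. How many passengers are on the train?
Convert 九百四十八 (Chinese numeral) → 9×100 + 4×10 + 8 = 948 (decimal)
Convert 0o5163 (octal) → 5×512 + 1×64 + 6×8 + 3 = 2675 (decimal)
Compute 948 + 2675 = 3623
3623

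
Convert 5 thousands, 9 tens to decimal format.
Convert 5 thousands, 9 tens (place-value notation) → 5×1000 + 9×10 = 5090 (decimal)
5090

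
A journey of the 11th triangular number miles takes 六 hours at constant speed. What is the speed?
Convert the 11th triangular number (triangular index) → 11×12/2 = 66 (decimal)
Convert 六 (Chinese numeral) → 6 (decimal)
Compute 66 ÷ 6 = 11
11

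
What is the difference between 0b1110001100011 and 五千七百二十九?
Convert 0b1110001100011 (binary) → 4096 + 2048 + 1024 + 64 + 32 + 2 + 1 = 7267 (decimal)
Convert 五千七百二十九 (Chinese numeral) → 5×1000 + 7×100 + 2×10 + 9 = 5729 (decimal)
Difference: |7267 - 5729| = 1538
1538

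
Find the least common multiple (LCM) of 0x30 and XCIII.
Convert 0x30 (hexadecimal) → 3×16 = 48 (decimal)
Convert XCIII (Roman numeral) → 90 + 1 + 1 + 1 = 93 (decimal)
Compute lcm(48, 93) = 1488
1488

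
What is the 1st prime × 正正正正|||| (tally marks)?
Convert the 1st prime (prime index) → 2 (decimal)
Convert 正正正正|||| (tally marks) → 5 + 5 + 5 + 5 + 4 = 24 (decimal)
Compute 2 × 24 = 48
48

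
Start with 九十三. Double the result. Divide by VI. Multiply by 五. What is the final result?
Convert 九十三 (Chinese numeral) → 9×10 + 3 = 93 (decimal)
Start: 93
93 × 2 = 186
Convert VI (Roman numeral) → 5 + 1 = 6 (decimal)
186 ÷ 6 = 31
Convert 五 (Chinese numeral) → 5 (decimal)
31 × 5 = 155
155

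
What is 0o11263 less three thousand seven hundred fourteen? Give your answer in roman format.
Convert 0o11263 (octal) → 1×4096 + 1×512 + 2×64 + 6×8 + 3 = 4787 (decimal)
Convert three thousand seven hundred fourteen (English words) → 3×1000 + 7×100 + 14 = 3714 (decimal)
Compute 4787 - 3714 = 1073
Convert 1073 (decimal) → 1073 = 1000 + 50 + 10 + 10 + 1 + 1 + 1 → MLXXIII (Roman numeral)
MLXXIII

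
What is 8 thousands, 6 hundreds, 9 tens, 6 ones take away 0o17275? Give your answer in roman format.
Convert 8 thousands, 6 hundreds, 9 tens, 6 ones (place-value notation) → 8×1000 + 6×100 + 9×10 + 6 = 8696 (decimal)
Convert 0o17275 (octal) → 1×4096 + 7×512 + 2×64 + 7×8 + 5 = 7869 (decimal)
Compute 8696 - 7869 = 827
Convert 827 (decimal) → 827 = 500 + 100 + 100 + 100 + 10 + 10 + 5 + 1 + 1 → DCCCXXVII (Roman numeral)
DCCCXXVII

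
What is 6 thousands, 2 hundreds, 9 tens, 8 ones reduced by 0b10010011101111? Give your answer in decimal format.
Convert 6 thousands, 2 hundreds, 9 tens, 8 ones (place-value notation) → 6×1000 + 2×100 + 9×10 + 8 = 6298 (decimal)
Convert 0b10010011101111 (binary) → 8192 + 1024 + 128 + 64 + 32 + 8 + 4 + 2 + 1 = 9455 (decimal)
Compute 6298 - 9455 = -3157
-3157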